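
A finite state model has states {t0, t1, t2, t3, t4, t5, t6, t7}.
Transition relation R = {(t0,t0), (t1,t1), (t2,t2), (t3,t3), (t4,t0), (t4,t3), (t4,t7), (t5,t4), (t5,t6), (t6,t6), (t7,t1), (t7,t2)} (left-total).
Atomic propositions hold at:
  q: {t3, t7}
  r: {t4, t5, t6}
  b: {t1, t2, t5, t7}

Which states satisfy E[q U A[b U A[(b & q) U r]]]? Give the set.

{t4, t5, t6}

Sat(b & q) = {t7}
A[(b & q) U r]: least fixpoint, start Z0 = Sat(r) = {t4, t5, t6}, add states in Sat(b & q) with every successor in Z. Already a fixed point.
Sat(A[(b & q) U r]) = {t4, t5, t6}
A[b U A[(b & q) U r]]: least fixpoint, start Z0 = Sat(A[(b & q) U r]) = {t4, t5, t6}, add states in Sat(b) with every successor in Z. Already a fixed point.
Sat(A[b U A[(b & q) U r]]) = {t4, t5, t6}
E[q U A[b U A[(b & q) U r]]]: least fixpoint, start Z0 = Sat(A[b U A[(b & q) U r]]) = {t4, t5, t6}, add states in Sat(q) with some successor in Z. Already a fixed point.
Sat(E[q U A[b U A[(b & q) U r]]]) = {t4, t5, t6}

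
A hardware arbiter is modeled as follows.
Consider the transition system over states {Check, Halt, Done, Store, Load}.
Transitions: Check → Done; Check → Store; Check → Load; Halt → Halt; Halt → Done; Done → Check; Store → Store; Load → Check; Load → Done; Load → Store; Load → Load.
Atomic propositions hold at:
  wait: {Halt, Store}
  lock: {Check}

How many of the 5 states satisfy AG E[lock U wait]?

1

E[lock U wait]: least fixpoint, start Z0 = Sat(wait) = {Halt, Store}, add states in Sat(lock) with some successor in Z. Z1 = {Check, Halt, Store}; fixed.
Sat(E[lock U wait]) = {Check, Halt, Store}
AG E[lock U wait]: greatest fixpoint, start Z0 = {Check, Halt, Store}, keep only states in Sat with every successor in Z. Z1 = {Store}; fixed.
Sat(AG E[lock U wait]) = {Store}
|Sat(AG E[lock U wait])| = |{Store}| = 1.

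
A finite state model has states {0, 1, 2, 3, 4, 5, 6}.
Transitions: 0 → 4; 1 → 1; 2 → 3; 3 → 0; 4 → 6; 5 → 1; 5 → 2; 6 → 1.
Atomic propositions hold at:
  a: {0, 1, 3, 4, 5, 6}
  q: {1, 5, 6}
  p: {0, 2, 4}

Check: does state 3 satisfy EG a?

EG a: greatest fixpoint, start Z0 = {0, 1, 3, 4, 5, 6}, keep only states in Sat with some successor in Z. Already a fixed point.
Sat(EG a) = {0, 1, 3, 4, 5, 6}
3 ∈ Sat(EG a) = {0, 1, 3, 4, 5, 6}, so the formula holds at 3.

Yes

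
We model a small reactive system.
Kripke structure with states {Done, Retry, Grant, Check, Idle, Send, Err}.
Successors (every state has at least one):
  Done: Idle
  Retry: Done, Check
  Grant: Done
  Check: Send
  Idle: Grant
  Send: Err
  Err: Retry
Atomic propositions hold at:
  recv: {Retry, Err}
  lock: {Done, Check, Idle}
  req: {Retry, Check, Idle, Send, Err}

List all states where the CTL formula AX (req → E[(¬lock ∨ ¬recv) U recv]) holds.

Sat(¬lock) = {Retry, Grant, Send, Err}
Sat(¬recv) = {Done, Grant, Check, Idle, Send}
Sat(¬lock ∨ ¬recv) = {Done, Retry, Grant, Check, Idle, Send, Err}
E[(¬lock ∨ ¬recv) U recv]: least fixpoint, start Z0 = Sat(recv) = {Retry, Err}, add states in Sat(¬lock ∨ ¬recv) with some successor in Z. Z1 = {Retry, Send, Err}; Z2 = {Retry, Check, Send, Err}; fixed.
Sat(E[(¬lock ∨ ¬recv) U recv]) = {Retry, Check, Send, Err}
Sat(req → E[(¬lock ∨ ¬recv) U recv]) = {Done, Retry, Grant, Check, Send, Err}
Sat(AX (req → E[(¬lock ∨ ¬recv) U recv])) = {s : every successor in {Done, Retry, Grant, Check, Send, Err}} = {Retry, Grant, Check, Idle, Send, Err}

{Retry, Grant, Check, Idle, Send, Err}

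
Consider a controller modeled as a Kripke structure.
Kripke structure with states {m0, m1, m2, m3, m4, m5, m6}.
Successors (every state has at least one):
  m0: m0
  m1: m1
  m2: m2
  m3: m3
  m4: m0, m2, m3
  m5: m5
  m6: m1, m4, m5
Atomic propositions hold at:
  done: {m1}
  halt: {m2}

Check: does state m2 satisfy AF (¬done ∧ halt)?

Sat(¬done) = {m0, m2, m3, m4, m5, m6}
Sat(¬done ∧ halt) = {m2}
AF (¬done ∧ halt): least fixpoint, start Z0 = {m2}, add states with every successor in Z. Already a fixed point.
Sat(AF (¬done ∧ halt)) = {m2}
m2 ∈ Sat(AF (¬done ∧ halt)) = {m2}, so the formula holds at m2.

Yes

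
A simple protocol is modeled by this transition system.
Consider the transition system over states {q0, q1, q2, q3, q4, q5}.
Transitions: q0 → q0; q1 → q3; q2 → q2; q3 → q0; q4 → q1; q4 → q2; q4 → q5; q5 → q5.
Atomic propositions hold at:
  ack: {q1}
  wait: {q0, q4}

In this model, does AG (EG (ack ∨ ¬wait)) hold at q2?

Yes

Sat(¬wait) = {q1, q2, q3, q5}
Sat(ack ∨ ¬wait) = {q1, q2, q3, q5}
EG (ack ∨ ¬wait): greatest fixpoint, start Z0 = {q1, q2, q3, q5}, keep only states in Sat with some successor in Z. Z1 = {q1, q2, q5}; Z2 = {q2, q5}; fixed.
Sat(EG (ack ∨ ¬wait)) = {q2, q5}
AG (EG (ack ∨ ¬wait)): greatest fixpoint, start Z0 = {q2, q5}, keep only states in Sat with every successor in Z. Already a fixed point.
Sat(AG (EG (ack ∨ ¬wait))) = {q2, q5}
q2 ∈ Sat(AG (EG (ack ∨ ¬wait))) = {q2, q5}, so the formula holds at q2.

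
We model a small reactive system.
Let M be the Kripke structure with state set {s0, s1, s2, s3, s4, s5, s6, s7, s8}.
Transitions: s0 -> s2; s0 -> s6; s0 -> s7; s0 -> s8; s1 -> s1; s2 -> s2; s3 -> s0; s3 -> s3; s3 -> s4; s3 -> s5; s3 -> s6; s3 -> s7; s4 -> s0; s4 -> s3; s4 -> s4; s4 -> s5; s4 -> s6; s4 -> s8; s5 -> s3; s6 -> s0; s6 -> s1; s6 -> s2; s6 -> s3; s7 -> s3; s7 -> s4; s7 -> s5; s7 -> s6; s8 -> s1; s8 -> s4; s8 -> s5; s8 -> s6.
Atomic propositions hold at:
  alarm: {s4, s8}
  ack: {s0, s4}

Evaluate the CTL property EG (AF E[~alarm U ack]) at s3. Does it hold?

Yes

Sat(~alarm) = {s0, s1, s2, s3, s5, s6, s7}
E[~alarm U ack]: least fixpoint, start Z0 = Sat(ack) = {s0, s4}, add states in Sat(~alarm) with some successor in Z. Z1 = {s0, s3, s4, s6, s7}; Z2 = {s0, s3, s4, s5, s6, s7}; fixed.
Sat(E[~alarm U ack]) = {s0, s3, s4, s5, s6, s7}
AF E[~alarm U ack]: least fixpoint, start Z0 = {s0, s3, s4, s5, s6, s7}, add states with every successor in Z. Already a fixed point.
Sat(AF E[~alarm U ack]) = {s0, s3, s4, s5, s6, s7}
EG (AF E[~alarm U ack]): greatest fixpoint, start Z0 = {s0, s3, s4, s5, s6, s7}, keep only states in Sat with some successor in Z. Already a fixed point.
Sat(EG (AF E[~alarm U ack])) = {s0, s3, s4, s5, s6, s7}
s3 ∈ Sat(EG (AF E[~alarm U ack])) = {s0, s3, s4, s5, s6, s7}, so the formula holds at s3.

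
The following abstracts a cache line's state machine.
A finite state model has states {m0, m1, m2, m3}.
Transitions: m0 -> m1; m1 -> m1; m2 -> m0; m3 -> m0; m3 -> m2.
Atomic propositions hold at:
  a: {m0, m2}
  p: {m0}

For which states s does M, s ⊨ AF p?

{m0, m2, m3}

AF p: least fixpoint, start Z0 = {m0}, add states with every successor in Z. Z1 = {m0, m2}; Z2 = {m0, m2, m3}; fixed.
Sat(AF p) = {m0, m2, m3}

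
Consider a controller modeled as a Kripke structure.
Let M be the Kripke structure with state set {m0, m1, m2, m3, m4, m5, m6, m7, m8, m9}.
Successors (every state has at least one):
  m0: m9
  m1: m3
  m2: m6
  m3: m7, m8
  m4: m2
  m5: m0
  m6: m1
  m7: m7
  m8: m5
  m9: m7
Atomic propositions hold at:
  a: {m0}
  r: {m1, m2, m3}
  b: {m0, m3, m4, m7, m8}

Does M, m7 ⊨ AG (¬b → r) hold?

Yes

Sat(¬b) = {m1, m2, m5, m6, m9}
Sat(¬b → r) = {m0, m1, m2, m3, m4, m7, m8}
AG (¬b → r): greatest fixpoint, start Z0 = {m0, m1, m2, m3, m4, m7, m8}, keep only states in Sat with every successor in Z. Z1 = {m1, m3, m4, m7}; Z2 = {m1, m7}; Z3 = {m7}; fixed.
Sat(AG (¬b → r)) = {m7}
m7 ∈ Sat(AG (¬b → r)) = {m7}, so the formula holds at m7.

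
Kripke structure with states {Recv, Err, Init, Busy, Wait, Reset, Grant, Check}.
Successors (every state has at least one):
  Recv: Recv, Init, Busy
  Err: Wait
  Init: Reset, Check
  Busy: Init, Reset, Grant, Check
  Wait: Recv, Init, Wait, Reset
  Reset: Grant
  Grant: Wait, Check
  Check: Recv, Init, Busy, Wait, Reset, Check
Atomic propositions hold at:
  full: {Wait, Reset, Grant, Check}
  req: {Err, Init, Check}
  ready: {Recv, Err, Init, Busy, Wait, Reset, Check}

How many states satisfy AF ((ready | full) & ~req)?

Sat(ready | full) = {Recv, Err, Init, Busy, Wait, Reset, Grant, Check}
Sat(~req) = {Recv, Busy, Wait, Reset, Grant}
Sat((ready | full) & ~req) = {Recv, Busy, Wait, Reset, Grant}
AF ((ready | full) & ~req): least fixpoint, start Z0 = {Recv, Busy, Wait, Reset, Grant}, add states with every successor in Z. Z1 = {Recv, Err, Busy, Wait, Reset, Grant}; fixed.
Sat(AF ((ready | full) & ~req)) = {Recv, Err, Busy, Wait, Reset, Grant}
|Sat(AF ((ready | full) & ~req))| = |{Recv, Err, Busy, Wait, Reset, Grant}| = 6.

6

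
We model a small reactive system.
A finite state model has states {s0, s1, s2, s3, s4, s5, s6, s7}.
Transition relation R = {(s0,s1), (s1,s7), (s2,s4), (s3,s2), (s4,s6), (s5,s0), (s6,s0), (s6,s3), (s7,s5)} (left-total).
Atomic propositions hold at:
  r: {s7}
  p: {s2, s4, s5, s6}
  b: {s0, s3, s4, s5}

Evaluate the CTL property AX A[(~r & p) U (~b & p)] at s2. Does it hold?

Sat(~r) = {s0, s1, s2, s3, s4, s5, s6}
Sat(~r & p) = {s2, s4, s5, s6}
Sat(~b) = {s1, s2, s6, s7}
Sat(~b & p) = {s2, s6}
A[(~r & p) U (~b & p)]: least fixpoint, start Z0 = Sat((~b & p)) = {s2, s6}, add states in Sat(~r & p) with every successor in Z. Z1 = {s2, s4, s6}; fixed.
Sat(A[(~r & p) U (~b & p)]) = {s2, s4, s6}
Sat(AX A[(~r & p) U (~b & p)]) = {s : every successor in {s2, s4, s6}} = {s2, s3, s4}
s2 ∈ Sat(AX A[(~r & p) U (~b & p)]) = {s2, s3, s4}, so the formula holds at s2.

Yes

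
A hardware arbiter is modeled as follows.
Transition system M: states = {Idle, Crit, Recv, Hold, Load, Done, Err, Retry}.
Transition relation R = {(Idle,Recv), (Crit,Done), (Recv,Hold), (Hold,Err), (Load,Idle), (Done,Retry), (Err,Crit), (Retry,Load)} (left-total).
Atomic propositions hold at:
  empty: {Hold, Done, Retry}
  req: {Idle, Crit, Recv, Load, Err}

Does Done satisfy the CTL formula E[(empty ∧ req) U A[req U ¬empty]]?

Sat(empty ∧ req) = ∅
Sat(¬empty) = {Idle, Crit, Recv, Load, Err}
A[req U ¬empty]: least fixpoint, start Z0 = Sat(¬empty) = {Idle, Crit, Recv, Load, Err}, add states in Sat(req) with every successor in Z. Already a fixed point.
Sat(A[req U ¬empty]) = {Idle, Crit, Recv, Load, Err}
E[(empty ∧ req) U A[req U ¬empty]]: least fixpoint, start Z0 = Sat(A[req U ¬empty]) = {Idle, Crit, Recv, Load, Err}, add states in Sat(empty ∧ req) with some successor in Z. Already a fixed point.
Sat(E[(empty ∧ req) U A[req U ¬empty]]) = {Idle, Crit, Recv, Load, Err}
Done ∉ Sat(E[(empty ∧ req) U A[req U ¬empty]]) = {Idle, Crit, Recv, Load, Err}, so the formula does not hold at Done.

No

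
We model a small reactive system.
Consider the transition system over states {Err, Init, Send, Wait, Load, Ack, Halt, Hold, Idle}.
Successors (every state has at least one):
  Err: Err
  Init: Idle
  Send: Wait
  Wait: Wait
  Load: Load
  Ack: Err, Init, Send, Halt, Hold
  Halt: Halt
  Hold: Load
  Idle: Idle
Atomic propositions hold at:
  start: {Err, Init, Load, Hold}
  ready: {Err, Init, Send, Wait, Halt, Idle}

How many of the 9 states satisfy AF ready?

6

AF ready: least fixpoint, start Z0 = {Err, Init, Send, Wait, Halt, Idle}, add states with every successor in Z. Already a fixed point.
Sat(AF ready) = {Err, Init, Send, Wait, Halt, Idle}
|Sat(AF ready)| = |{Err, Init, Send, Wait, Halt, Idle}| = 6.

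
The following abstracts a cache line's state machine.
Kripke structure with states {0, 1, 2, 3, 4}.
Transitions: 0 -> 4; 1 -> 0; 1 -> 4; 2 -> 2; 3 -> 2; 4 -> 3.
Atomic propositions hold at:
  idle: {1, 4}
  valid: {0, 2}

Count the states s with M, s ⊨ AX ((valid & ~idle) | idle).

Sat(~idle) = {0, 2, 3}
Sat(valid & ~idle) = {0, 2}
Sat((valid & ~idle) | idle) = {0, 1, 2, 4}
Sat(AX ((valid & ~idle) | idle)) = {s : every successor in {0, 1, 2, 4}} = {0, 1, 2, 3}
|Sat(AX ((valid & ~idle) | idle))| = |{0, 1, 2, 3}| = 4.

4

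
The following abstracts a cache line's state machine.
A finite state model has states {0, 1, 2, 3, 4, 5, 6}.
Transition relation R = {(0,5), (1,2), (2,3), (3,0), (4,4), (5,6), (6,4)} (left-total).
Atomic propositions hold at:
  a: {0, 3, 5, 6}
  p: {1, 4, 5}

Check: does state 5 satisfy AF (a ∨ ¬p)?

Yes

Sat(¬p) = {0, 2, 3, 6}
Sat(a ∨ ¬p) = {0, 2, 3, 5, 6}
AF (a ∨ ¬p): least fixpoint, start Z0 = {0, 2, 3, 5, 6}, add states with every successor in Z. Z1 = {0, 1, 2, 3, 5, 6}; fixed.
Sat(AF (a ∨ ¬p)) = {0, 1, 2, 3, 5, 6}
5 ∈ Sat(AF (a ∨ ¬p)) = {0, 1, 2, 3, 5, 6}, so the formula holds at 5.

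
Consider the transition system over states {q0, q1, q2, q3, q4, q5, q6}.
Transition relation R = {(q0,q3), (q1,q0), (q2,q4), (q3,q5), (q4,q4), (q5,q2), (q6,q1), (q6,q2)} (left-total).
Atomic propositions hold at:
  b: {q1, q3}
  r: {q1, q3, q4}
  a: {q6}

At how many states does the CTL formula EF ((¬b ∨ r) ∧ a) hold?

Sat(¬b) = {q0, q2, q4, q5, q6}
Sat(¬b ∨ r) = {q0, q1, q2, q3, q4, q5, q6}
Sat((¬b ∨ r) ∧ a) = {q6}
EF ((¬b ∨ r) ∧ a): least fixpoint, start Z0 = {q6}, add states with some successor in Z. Already a fixed point.
Sat(EF ((¬b ∨ r) ∧ a)) = {q6}
|Sat(EF ((¬b ∨ r) ∧ a))| = |{q6}| = 1.

1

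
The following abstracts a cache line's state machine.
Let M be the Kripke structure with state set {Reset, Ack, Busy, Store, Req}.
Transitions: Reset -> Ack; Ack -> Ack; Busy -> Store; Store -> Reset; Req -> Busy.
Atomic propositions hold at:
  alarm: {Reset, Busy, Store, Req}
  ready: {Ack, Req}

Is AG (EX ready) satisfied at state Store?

Sat(EX ready) = {s : some successor in {Ack, Req}} = {Reset, Ack}
AG (EX ready): greatest fixpoint, start Z0 = {Reset, Ack}, keep only states in Sat with every successor in Z. Already a fixed point.
Sat(AG (EX ready)) = {Reset, Ack}
Store ∉ Sat(AG (EX ready)) = {Reset, Ack}, so the formula does not hold at Store.

No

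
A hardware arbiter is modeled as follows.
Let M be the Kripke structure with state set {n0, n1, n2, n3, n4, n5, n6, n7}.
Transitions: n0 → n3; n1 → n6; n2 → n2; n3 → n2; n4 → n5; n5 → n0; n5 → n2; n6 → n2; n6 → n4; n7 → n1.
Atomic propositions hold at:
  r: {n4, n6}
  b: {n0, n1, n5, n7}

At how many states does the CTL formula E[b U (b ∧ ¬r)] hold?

4

Sat(¬r) = {n0, n1, n2, n3, n5, n7}
Sat(b ∧ ¬r) = {n0, n1, n5, n7}
E[b U (b ∧ ¬r)]: least fixpoint, start Z0 = Sat((b ∧ ¬r)) = {n0, n1, n5, n7}, add states in Sat(b) with some successor in Z. Already a fixed point.
Sat(E[b U (b ∧ ¬r)]) = {n0, n1, n5, n7}
|Sat(E[b U (b ∧ ¬r)])| = |{n0, n1, n5, n7}| = 4.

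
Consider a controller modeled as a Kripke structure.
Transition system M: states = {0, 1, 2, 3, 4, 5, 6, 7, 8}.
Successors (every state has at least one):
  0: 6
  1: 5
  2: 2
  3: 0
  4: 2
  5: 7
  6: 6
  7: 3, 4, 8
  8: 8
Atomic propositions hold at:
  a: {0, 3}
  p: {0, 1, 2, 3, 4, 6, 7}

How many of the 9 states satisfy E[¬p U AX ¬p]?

2

Sat(¬p) = {5, 8}
Sat(AX ¬p) = {s : every successor in {5, 8}} = {1, 8}
E[¬p U AX ¬p]: least fixpoint, start Z0 = Sat(AX ¬p) = {1, 8}, add states in Sat(¬p) with some successor in Z. Already a fixed point.
Sat(E[¬p U AX ¬p]) = {1, 8}
|Sat(E[¬p U AX ¬p])| = |{1, 8}| = 2.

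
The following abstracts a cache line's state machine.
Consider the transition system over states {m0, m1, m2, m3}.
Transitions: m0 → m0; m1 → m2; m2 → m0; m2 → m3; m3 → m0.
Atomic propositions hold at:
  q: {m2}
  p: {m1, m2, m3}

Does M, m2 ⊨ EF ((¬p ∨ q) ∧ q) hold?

Sat(¬p) = {m0}
Sat(¬p ∨ q) = {m0, m2}
Sat((¬p ∨ q) ∧ q) = {m2}
EF ((¬p ∨ q) ∧ q): least fixpoint, start Z0 = {m2}, add states with some successor in Z. Z1 = {m1, m2}; fixed.
Sat(EF ((¬p ∨ q) ∧ q)) = {m1, m2}
m2 ∈ Sat(EF ((¬p ∨ q) ∧ q)) = {m1, m2}, so the formula holds at m2.

Yes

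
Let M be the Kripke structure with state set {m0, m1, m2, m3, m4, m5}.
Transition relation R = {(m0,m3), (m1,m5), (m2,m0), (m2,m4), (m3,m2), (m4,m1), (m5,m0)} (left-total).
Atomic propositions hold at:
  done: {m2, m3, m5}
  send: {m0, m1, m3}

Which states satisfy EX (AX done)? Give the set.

Sat(AX done) = {s : every successor in {m2, m3, m5}} = {m0, m1, m3}
Sat(EX (AX done)) = {s : some successor in {m0, m1, m3}} = {m0, m2, m4, m5}

{m0, m2, m4, m5}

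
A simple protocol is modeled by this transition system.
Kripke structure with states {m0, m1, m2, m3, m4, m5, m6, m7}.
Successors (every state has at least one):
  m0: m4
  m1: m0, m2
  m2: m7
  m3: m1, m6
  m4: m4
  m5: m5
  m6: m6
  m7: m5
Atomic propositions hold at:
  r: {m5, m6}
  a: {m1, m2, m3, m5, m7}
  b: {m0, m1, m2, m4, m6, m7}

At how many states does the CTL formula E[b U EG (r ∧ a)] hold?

4

Sat(r ∧ a) = {m5}
EG (r ∧ a): greatest fixpoint, start Z0 = {m5}, keep only states in Sat with some successor in Z. Already a fixed point.
Sat(EG (r ∧ a)) = {m5}
E[b U EG (r ∧ a)]: least fixpoint, start Z0 = Sat(EG (r ∧ a)) = {m5}, add states in Sat(b) with some successor in Z. Z1 = {m5, m7}; Z2 = {m2, m5, m7}; Z3 = {m1, m2, m5, m7}; fixed.
Sat(E[b U EG (r ∧ a)]) = {m1, m2, m5, m7}
|Sat(E[b U EG (r ∧ a)])| = |{m1, m2, m5, m7}| = 4.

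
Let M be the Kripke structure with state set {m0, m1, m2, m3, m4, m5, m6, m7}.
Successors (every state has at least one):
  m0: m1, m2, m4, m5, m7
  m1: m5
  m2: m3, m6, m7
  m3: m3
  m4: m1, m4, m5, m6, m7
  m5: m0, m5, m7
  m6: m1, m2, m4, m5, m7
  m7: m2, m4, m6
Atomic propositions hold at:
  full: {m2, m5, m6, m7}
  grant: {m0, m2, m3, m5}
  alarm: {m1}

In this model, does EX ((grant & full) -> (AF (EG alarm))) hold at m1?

Sat(grant & full) = {m2, m5}
EG alarm: greatest fixpoint, start Z0 = {m1}, keep only states in Sat with some successor in Z. Z1 = ∅; fixed.
Sat(EG alarm) = ∅
AF (EG alarm): least fixpoint, start Z0 = ∅, add states with every successor in Z. Already a fixed point.
Sat(AF (EG alarm)) = ∅
Sat((grant & full) -> (AF (EG alarm))) = {m0, m1, m3, m4, m6, m7}
Sat(EX ((grant & full) -> (AF (EG alarm)))) = {s : some successor in {m0, m1, m3, m4, m6, m7}} = {m0, m2, m3, m4, m5, m6, m7}
m1 ∉ Sat(EX ((grant & full) -> (AF (EG alarm)))) = {m0, m2, m3, m4, m5, m6, m7}, so the formula does not hold at m1.

No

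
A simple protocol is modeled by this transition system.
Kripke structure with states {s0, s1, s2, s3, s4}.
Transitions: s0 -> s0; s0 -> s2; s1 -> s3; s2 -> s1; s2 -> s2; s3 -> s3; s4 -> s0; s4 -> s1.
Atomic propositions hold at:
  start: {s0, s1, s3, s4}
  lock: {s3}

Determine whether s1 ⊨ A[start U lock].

A[start U lock]: least fixpoint, start Z0 = Sat(lock) = {s3}, add states in Sat(start) with every successor in Z. Z1 = {s1, s3}; fixed.
Sat(A[start U lock]) = {s1, s3}
s1 ∈ Sat(A[start U lock]) = {s1, s3}, so the formula holds at s1.

Yes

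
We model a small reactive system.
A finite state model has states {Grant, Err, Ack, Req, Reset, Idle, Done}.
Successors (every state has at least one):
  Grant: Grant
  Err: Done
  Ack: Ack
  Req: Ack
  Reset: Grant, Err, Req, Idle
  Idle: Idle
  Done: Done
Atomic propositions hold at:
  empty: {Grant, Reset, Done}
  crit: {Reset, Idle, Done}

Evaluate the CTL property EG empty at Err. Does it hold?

No

EG empty: greatest fixpoint, start Z0 = {Grant, Reset, Done}, keep only states in Sat with some successor in Z. Already a fixed point.
Sat(EG empty) = {Grant, Reset, Done}
Err ∉ Sat(EG empty) = {Grant, Reset, Done}, so the formula does not hold at Err.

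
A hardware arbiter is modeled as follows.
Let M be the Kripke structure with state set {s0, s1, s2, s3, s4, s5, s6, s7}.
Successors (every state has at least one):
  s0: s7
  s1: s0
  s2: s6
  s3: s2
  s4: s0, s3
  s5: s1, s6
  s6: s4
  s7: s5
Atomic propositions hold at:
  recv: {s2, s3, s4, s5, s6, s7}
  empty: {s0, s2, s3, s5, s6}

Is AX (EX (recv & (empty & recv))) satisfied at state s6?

Sat(empty & recv) = {s2, s3, s5, s6}
Sat(recv & (empty & recv)) = {s2, s3, s5, s6}
Sat(EX (recv & (empty & recv))) = {s : some successor in {s2, s3, s5, s6}} = {s2, s3, s4, s5, s7}
Sat(AX (EX (recv & (empty & recv)))) = {s : every successor in {s2, s3, s4, s5, s7}} = {s0, s3, s6, s7}
s6 ∈ Sat(AX (EX (recv & (empty & recv)))) = {s0, s3, s6, s7}, so the formula holds at s6.

Yes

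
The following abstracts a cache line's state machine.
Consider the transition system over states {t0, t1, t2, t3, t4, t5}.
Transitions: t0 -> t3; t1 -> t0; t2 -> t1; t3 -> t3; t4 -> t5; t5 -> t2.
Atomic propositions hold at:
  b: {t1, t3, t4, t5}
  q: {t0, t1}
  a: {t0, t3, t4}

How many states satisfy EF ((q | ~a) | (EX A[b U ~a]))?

5

Sat(~a) = {t1, t2, t5}
Sat(q | ~a) = {t0, t1, t2, t5}
A[b U ~a]: least fixpoint, start Z0 = Sat(~a) = {t1, t2, t5}, add states in Sat(b) with every successor in Z. Z1 = {t1, t2, t4, t5}; fixed.
Sat(A[b U ~a]) = {t1, t2, t4, t5}
Sat(EX A[b U ~a]) = {s : some successor in {t1, t2, t4, t5}} = {t2, t4, t5}
Sat((q | ~a) | (EX A[b U ~a])) = {t0, t1, t2, t4, t5}
EF ((q | ~a) | (EX A[b U ~a])): least fixpoint, start Z0 = {t0, t1, t2, t4, t5}, add states with some successor in Z. Already a fixed point.
Sat(EF ((q | ~a) | (EX A[b U ~a]))) = {t0, t1, t2, t4, t5}
|Sat(EF ((q | ~a) | (EX A[b U ~a])))| = |{t0, t1, t2, t4, t5}| = 5.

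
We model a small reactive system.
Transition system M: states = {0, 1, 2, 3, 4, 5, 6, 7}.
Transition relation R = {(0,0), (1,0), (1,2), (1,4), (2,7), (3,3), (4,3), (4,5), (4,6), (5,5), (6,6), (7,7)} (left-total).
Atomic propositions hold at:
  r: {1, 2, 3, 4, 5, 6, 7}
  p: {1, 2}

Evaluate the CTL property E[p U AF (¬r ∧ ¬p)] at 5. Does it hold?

Sat(¬r) = {0}
Sat(¬p) = {0, 3, 4, 5, 6, 7}
Sat(¬r ∧ ¬p) = {0}
AF (¬r ∧ ¬p): least fixpoint, start Z0 = {0}, add states with every successor in Z. Already a fixed point.
Sat(AF (¬r ∧ ¬p)) = {0}
E[p U AF (¬r ∧ ¬p)]: least fixpoint, start Z0 = Sat(AF (¬r ∧ ¬p)) = {0}, add states in Sat(p) with some successor in Z. Z1 = {0, 1}; fixed.
Sat(E[p U AF (¬r ∧ ¬p)]) = {0, 1}
5 ∉ Sat(E[p U AF (¬r ∧ ¬p)]) = {0, 1}, so the formula does not hold at 5.

No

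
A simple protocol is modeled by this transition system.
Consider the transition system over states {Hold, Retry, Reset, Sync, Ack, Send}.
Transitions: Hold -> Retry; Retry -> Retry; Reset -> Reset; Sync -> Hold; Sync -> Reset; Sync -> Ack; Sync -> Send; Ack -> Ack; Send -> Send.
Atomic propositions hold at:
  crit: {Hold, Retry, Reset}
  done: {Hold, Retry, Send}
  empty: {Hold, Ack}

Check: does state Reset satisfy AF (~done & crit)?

Yes

Sat(~done) = {Reset, Sync, Ack}
Sat(~done & crit) = {Reset}
AF (~done & crit): least fixpoint, start Z0 = {Reset}, add states with every successor in Z. Already a fixed point.
Sat(AF (~done & crit)) = {Reset}
Reset ∈ Sat(AF (~done & crit)) = {Reset}, so the formula holds at Reset.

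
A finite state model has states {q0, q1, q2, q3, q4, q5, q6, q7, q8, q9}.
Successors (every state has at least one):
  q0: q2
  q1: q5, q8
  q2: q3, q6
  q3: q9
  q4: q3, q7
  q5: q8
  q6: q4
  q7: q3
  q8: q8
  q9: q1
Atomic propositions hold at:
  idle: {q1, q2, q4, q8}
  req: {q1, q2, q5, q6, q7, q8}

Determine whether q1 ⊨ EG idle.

EG idle: greatest fixpoint, start Z0 = {q1, q2, q4, q8}, keep only states in Sat with some successor in Z. Z1 = {q1, q8}; fixed.
Sat(EG idle) = {q1, q8}
q1 ∈ Sat(EG idle) = {q1, q8}, so the formula holds at q1.

Yes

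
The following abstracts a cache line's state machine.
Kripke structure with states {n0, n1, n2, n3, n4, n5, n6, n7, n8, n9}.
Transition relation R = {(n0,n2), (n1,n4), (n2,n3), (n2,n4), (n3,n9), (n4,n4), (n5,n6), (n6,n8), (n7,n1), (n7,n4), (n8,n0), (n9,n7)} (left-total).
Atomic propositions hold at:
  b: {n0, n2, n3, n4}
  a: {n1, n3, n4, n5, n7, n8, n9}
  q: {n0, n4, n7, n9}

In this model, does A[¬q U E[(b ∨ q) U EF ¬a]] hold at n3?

No

Sat(¬q) = {n1, n2, n3, n5, n6, n8}
Sat(b ∨ q) = {n0, n2, n3, n4, n7, n9}
Sat(¬a) = {n0, n2, n6}
EF ¬a: least fixpoint, start Z0 = {n0, n2, n6}, add states with some successor in Z. Z1 = {n0, n2, n5, n6, n8}; fixed.
Sat(EF ¬a) = {n0, n2, n5, n6, n8}
E[(b ∨ q) U EF ¬a]: least fixpoint, start Z0 = Sat(EF ¬a) = {n0, n2, n5, n6, n8}, add states in Sat(b ∨ q) with some successor in Z. Already a fixed point.
Sat(E[(b ∨ q) U EF ¬a]) = {n0, n2, n5, n6, n8}
A[¬q U E[(b ∨ q) U EF ¬a]]: least fixpoint, start Z0 = Sat(E[(b ∨ q) U EF ¬a]) = {n0, n2, n5, n6, n8}, add states in Sat(¬q) with every successor in Z. Already a fixed point.
Sat(A[¬q U E[(b ∨ q) U EF ¬a]]) = {n0, n2, n5, n6, n8}
n3 ∉ Sat(A[¬q U E[(b ∨ q) U EF ¬a]]) = {n0, n2, n5, n6, n8}, so the formula does not hold at n3.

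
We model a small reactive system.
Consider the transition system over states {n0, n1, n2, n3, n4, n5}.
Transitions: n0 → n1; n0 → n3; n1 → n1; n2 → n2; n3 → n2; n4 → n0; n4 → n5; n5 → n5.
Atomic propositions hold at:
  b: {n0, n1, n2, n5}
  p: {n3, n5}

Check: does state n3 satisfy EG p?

No

EG p: greatest fixpoint, start Z0 = {n3, n5}, keep only states in Sat with some successor in Z. Z1 = {n5}; fixed.
Sat(EG p) = {n5}
n3 ∉ Sat(EG p) = {n5}, so the formula does not hold at n3.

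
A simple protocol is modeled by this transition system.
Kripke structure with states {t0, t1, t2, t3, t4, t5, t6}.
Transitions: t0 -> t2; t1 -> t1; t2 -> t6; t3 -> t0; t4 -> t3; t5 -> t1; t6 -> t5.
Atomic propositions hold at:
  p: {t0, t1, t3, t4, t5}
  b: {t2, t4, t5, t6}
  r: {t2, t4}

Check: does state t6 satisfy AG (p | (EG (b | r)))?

Sat(b | r) = {t2, t4, t5, t6}
EG (b | r): greatest fixpoint, start Z0 = {t2, t4, t5, t6}, keep only states in Sat with some successor in Z. Z1 = {t2, t6}; Z2 = {t2}; Z3 = ∅; fixed.
Sat(EG (b | r)) = ∅
Sat(p | (EG (b | r))) = {t0, t1, t3, t4, t5}
AG (p | (EG (b | r))): greatest fixpoint, start Z0 = {t0, t1, t3, t4, t5}, keep only states in Sat with every successor in Z. Z1 = {t1, t3, t4, t5}; Z2 = {t1, t4, t5}; Z3 = {t1, t5}; fixed.
Sat(AG (p | (EG (b | r)))) = {t1, t5}
t6 ∉ Sat(AG (p | (EG (b | r)))) = {t1, t5}, so the formula does not hold at t6.

No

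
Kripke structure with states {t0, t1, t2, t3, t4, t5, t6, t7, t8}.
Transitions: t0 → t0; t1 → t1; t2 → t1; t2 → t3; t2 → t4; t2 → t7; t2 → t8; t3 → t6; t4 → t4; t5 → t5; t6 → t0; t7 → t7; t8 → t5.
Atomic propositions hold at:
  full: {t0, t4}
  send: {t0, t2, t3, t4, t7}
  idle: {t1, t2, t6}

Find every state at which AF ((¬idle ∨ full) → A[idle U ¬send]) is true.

{t1, t2, t3, t5, t6, t8}

Sat(¬idle) = {t0, t3, t4, t5, t7, t8}
Sat(¬idle ∨ full) = {t0, t3, t4, t5, t7, t8}
Sat(¬send) = {t1, t5, t6, t8}
A[idle U ¬send]: least fixpoint, start Z0 = Sat(¬send) = {t1, t5, t6, t8}, add states in Sat(idle) with every successor in Z. Already a fixed point.
Sat(A[idle U ¬send]) = {t1, t5, t6, t8}
Sat((¬idle ∨ full) → A[idle U ¬send]) = {t1, t2, t5, t6, t8}
AF ((¬idle ∨ full) → A[idle U ¬send]): least fixpoint, start Z0 = {t1, t2, t5, t6, t8}, add states with every successor in Z. Z1 = {t1, t2, t3, t5, t6, t8}; fixed.
Sat(AF ((¬idle ∨ full) → A[idle U ¬send])) = {t1, t2, t3, t5, t6, t8}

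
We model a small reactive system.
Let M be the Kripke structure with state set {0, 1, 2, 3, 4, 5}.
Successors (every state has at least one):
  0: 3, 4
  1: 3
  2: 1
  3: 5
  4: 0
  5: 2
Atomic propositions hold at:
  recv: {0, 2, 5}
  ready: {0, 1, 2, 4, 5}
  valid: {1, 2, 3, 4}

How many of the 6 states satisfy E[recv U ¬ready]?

Sat(¬ready) = {3}
E[recv U ¬ready]: least fixpoint, start Z0 = Sat(¬ready) = {3}, add states in Sat(recv) with some successor in Z. Z1 = {0, 3}; fixed.
Sat(E[recv U ¬ready]) = {0, 3}
|Sat(E[recv U ¬ready])| = |{0, 3}| = 2.

2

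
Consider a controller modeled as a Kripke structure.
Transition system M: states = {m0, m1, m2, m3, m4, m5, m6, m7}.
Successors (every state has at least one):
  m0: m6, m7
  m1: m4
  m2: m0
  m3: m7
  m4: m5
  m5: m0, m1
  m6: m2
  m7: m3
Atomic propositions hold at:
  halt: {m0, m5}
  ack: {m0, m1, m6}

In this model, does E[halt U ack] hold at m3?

E[halt U ack]: least fixpoint, start Z0 = Sat(ack) = {m0, m1, m6}, add states in Sat(halt) with some successor in Z. Z1 = {m0, m1, m5, m6}; fixed.
Sat(E[halt U ack]) = {m0, m1, m5, m6}
m3 ∉ Sat(E[halt U ack]) = {m0, m1, m5, m6}, so the formula does not hold at m3.

No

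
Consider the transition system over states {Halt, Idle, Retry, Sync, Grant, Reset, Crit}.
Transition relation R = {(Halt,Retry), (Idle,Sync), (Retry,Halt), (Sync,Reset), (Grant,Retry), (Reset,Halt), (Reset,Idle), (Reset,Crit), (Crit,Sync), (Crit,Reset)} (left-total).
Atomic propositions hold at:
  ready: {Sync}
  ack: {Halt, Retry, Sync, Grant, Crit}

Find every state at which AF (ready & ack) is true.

Sat(ready & ack) = {Sync}
AF (ready & ack): least fixpoint, start Z0 = {Sync}, add states with every successor in Z. Z1 = {Idle, Sync}; fixed.
Sat(AF (ready & ack)) = {Idle, Sync}

{Idle, Sync}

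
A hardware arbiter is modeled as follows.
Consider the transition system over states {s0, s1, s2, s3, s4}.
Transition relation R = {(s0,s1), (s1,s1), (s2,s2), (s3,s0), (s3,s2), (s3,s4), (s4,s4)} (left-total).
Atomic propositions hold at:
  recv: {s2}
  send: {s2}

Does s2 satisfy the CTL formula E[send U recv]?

Yes

E[send U recv]: least fixpoint, start Z0 = Sat(recv) = {s2}, add states in Sat(send) with some successor in Z. Already a fixed point.
Sat(E[send U recv]) = {s2}
s2 ∈ Sat(E[send U recv]) = {s2}, so the formula holds at s2.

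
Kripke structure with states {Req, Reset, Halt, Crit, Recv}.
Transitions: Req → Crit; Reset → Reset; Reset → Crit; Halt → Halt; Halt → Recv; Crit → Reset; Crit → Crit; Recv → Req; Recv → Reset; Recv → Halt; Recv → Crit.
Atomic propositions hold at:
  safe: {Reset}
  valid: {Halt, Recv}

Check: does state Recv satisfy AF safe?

AF safe: least fixpoint, start Z0 = {Reset}, add states with every successor in Z. Already a fixed point.
Sat(AF safe) = {Reset}
Recv ∉ Sat(AF safe) = {Reset}, so the formula does not hold at Recv.

No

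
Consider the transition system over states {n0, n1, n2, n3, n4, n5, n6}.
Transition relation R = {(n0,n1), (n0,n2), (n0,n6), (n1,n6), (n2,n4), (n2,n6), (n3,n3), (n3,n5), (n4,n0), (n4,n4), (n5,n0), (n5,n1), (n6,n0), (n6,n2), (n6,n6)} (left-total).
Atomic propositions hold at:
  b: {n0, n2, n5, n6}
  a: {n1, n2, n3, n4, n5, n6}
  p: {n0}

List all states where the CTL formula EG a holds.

{n1, n2, n3, n4, n5, n6}

EG a: greatest fixpoint, start Z0 = {n1, n2, n3, n4, n5, n6}, keep only states in Sat with some successor in Z. Already a fixed point.
Sat(EG a) = {n1, n2, n3, n4, n5, n6}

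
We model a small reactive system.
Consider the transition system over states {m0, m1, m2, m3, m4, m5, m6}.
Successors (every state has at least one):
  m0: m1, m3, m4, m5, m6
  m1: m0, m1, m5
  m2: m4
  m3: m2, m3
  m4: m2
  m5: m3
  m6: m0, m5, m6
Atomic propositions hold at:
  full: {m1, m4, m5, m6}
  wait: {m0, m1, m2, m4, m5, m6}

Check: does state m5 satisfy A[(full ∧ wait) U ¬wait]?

Sat(full ∧ wait) = {m1, m4, m5, m6}
Sat(¬wait) = {m3}
A[(full ∧ wait) U ¬wait]: least fixpoint, start Z0 = Sat(¬wait) = {m3}, add states in Sat(full ∧ wait) with every successor in Z. Z1 = {m3, m5}; fixed.
Sat(A[(full ∧ wait) U ¬wait]) = {m3, m5}
m5 ∈ Sat(A[(full ∧ wait) U ¬wait]) = {m3, m5}, so the formula holds at m5.

Yes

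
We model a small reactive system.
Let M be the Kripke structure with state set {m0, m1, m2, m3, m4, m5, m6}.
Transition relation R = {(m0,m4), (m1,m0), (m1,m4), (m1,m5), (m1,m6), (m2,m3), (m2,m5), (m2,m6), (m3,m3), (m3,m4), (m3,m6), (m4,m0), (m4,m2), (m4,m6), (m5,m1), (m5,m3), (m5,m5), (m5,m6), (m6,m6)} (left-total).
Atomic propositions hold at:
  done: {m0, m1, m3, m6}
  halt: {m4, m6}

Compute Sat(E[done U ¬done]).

Sat(¬done) = {m2, m4, m5}
E[done U ¬done]: least fixpoint, start Z0 = Sat(¬done) = {m2, m4, m5}, add states in Sat(done) with some successor in Z. Z1 = {m0, m1, m2, m3, m4, m5}; fixed.
Sat(E[done U ¬done]) = {m0, m1, m2, m3, m4, m5}

{m0, m1, m2, m3, m4, m5}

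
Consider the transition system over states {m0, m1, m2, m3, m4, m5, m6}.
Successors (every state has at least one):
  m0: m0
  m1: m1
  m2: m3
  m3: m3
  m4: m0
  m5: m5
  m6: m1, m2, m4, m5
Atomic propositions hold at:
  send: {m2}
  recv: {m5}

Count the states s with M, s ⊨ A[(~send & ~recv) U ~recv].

6

Sat(~send) = {m0, m1, m3, m4, m5, m6}
Sat(~recv) = {m0, m1, m2, m3, m4, m6}
Sat(~send & ~recv) = {m0, m1, m3, m4, m6}
A[(~send & ~recv) U ~recv]: least fixpoint, start Z0 = Sat(~recv) = {m0, m1, m2, m3, m4, m6}, add states in Sat(~send & ~recv) with every successor in Z. Already a fixed point.
Sat(A[(~send & ~recv) U ~recv]) = {m0, m1, m2, m3, m4, m6}
|Sat(A[(~send & ~recv) U ~recv])| = |{m0, m1, m2, m3, m4, m6}| = 6.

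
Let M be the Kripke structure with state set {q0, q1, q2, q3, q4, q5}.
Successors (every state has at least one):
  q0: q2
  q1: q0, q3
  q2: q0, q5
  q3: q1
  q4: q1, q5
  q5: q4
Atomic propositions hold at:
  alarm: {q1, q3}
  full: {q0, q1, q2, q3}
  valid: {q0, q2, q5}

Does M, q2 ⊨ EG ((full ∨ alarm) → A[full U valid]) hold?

Sat(full ∨ alarm) = {q0, q1, q2, q3}
A[full U valid]: least fixpoint, start Z0 = Sat(valid) = {q0, q2, q5}, add states in Sat(full) with every successor in Z. Already a fixed point.
Sat(A[full U valid]) = {q0, q2, q5}
Sat((full ∨ alarm) → A[full U valid]) = {q0, q2, q4, q5}
EG ((full ∨ alarm) → A[full U valid]): greatest fixpoint, start Z0 = {q0, q2, q4, q5}, keep only states in Sat with some successor in Z. Already a fixed point.
Sat(EG ((full ∨ alarm) → A[full U valid])) = {q0, q2, q4, q5}
q2 ∈ Sat(EG ((full ∨ alarm) → A[full U valid])) = {q0, q2, q4, q5}, so the formula holds at q2.

Yes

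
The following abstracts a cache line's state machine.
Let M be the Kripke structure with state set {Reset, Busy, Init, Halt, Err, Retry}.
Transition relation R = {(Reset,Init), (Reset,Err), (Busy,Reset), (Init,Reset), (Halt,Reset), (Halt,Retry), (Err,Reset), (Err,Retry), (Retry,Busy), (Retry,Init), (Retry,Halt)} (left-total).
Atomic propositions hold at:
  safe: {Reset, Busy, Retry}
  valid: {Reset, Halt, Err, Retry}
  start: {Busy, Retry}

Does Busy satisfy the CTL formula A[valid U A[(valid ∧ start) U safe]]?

Yes

Sat(valid ∧ start) = {Retry}
A[(valid ∧ start) U safe]: least fixpoint, start Z0 = Sat(safe) = {Reset, Busy, Retry}, add states in Sat(valid ∧ start) with every successor in Z. Already a fixed point.
Sat(A[(valid ∧ start) U safe]) = {Reset, Busy, Retry}
A[valid U A[(valid ∧ start) U safe]]: least fixpoint, start Z0 = Sat(A[(valid ∧ start) U safe]) = {Reset, Busy, Retry}, add states in Sat(valid) with every successor in Z. Z1 = {Reset, Busy, Halt, Err, Retry}; fixed.
Sat(A[valid U A[(valid ∧ start) U safe]]) = {Reset, Busy, Halt, Err, Retry}
Busy ∈ Sat(A[valid U A[(valid ∧ start) U safe]]) = {Reset, Busy, Halt, Err, Retry}, so the formula holds at Busy.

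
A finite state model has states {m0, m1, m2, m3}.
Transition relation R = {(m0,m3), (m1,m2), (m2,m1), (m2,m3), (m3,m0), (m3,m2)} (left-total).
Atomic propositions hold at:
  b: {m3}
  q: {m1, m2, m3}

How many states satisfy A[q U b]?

A[q U b]: least fixpoint, start Z0 = Sat(b) = {m3}, add states in Sat(q) with every successor in Z. Already a fixed point.
Sat(A[q U b]) = {m3}
|Sat(A[q U b])| = |{m3}| = 1.

1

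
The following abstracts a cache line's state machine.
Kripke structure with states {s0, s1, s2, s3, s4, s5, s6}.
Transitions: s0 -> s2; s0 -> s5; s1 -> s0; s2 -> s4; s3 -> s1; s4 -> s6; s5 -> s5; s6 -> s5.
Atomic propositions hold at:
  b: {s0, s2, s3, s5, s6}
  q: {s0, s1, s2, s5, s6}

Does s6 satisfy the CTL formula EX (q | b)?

Yes

Sat(q | b) = {s0, s1, s2, s3, s5, s6}
Sat(EX (q | b)) = {s : some successor in {s0, s1, s2, s3, s5, s6}} = {s0, s1, s3, s4, s5, s6}
s6 ∈ Sat(EX (q | b)) = {s0, s1, s3, s4, s5, s6}, so the formula holds at s6.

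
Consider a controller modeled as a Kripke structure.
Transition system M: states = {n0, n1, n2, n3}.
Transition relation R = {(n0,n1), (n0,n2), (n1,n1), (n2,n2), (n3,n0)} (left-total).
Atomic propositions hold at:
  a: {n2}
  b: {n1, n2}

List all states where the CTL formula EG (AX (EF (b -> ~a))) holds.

Sat(~a) = {n0, n1, n3}
Sat(b -> ~a) = {n0, n1, n3}
EF (b -> ~a): least fixpoint, start Z0 = {n0, n1, n3}, add states with some successor in Z. Already a fixed point.
Sat(EF (b -> ~a)) = {n0, n1, n3}
Sat(AX (EF (b -> ~a))) = {s : every successor in {n0, n1, n3}} = {n1, n3}
EG (AX (EF (b -> ~a))): greatest fixpoint, start Z0 = {n1, n3}, keep only states in Sat with some successor in Z. Z1 = {n1}; fixed.
Sat(EG (AX (EF (b -> ~a)))) = {n1}

{n1}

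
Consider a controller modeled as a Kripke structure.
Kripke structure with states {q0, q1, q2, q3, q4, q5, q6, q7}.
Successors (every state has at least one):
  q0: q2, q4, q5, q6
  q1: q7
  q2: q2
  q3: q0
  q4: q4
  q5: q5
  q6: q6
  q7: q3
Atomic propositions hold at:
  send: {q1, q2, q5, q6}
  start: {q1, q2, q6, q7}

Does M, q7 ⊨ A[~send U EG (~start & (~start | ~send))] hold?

Yes

Sat(~send) = {q0, q3, q4, q7}
Sat(~start) = {q0, q3, q4, q5}
Sat(~start | ~send) = {q0, q3, q4, q5, q7}
Sat(~start & (~start | ~send)) = {q0, q3, q4, q5}
EG (~start & (~start | ~send)): greatest fixpoint, start Z0 = {q0, q3, q4, q5}, keep only states in Sat with some successor in Z. Already a fixed point.
Sat(EG (~start & (~start | ~send))) = {q0, q3, q4, q5}
A[~send U EG (~start & (~start | ~send))]: least fixpoint, start Z0 = Sat(EG (~start & (~start | ~send))) = {q0, q3, q4, q5}, add states in Sat(~send) with every successor in Z. Z1 = {q0, q3, q4, q5, q7}; fixed.
Sat(A[~send U EG (~start & (~start | ~send))]) = {q0, q3, q4, q5, q7}
q7 ∈ Sat(A[~send U EG (~start & (~start | ~send))]) = {q0, q3, q4, q5, q7}, so the formula holds at q7.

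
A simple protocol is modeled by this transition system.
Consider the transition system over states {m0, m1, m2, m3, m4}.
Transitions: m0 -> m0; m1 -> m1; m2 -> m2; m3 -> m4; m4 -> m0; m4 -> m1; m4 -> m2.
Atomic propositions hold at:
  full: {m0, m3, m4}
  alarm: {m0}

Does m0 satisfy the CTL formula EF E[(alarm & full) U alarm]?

Yes

Sat(alarm & full) = {m0}
E[(alarm & full) U alarm]: least fixpoint, start Z0 = Sat(alarm) = {m0}, add states in Sat(alarm & full) with some successor in Z. Already a fixed point.
Sat(E[(alarm & full) U alarm]) = {m0}
EF E[(alarm & full) U alarm]: least fixpoint, start Z0 = {m0}, add states with some successor in Z. Z1 = {m0, m4}; Z2 = {m0, m3, m4}; fixed.
Sat(EF E[(alarm & full) U alarm]) = {m0, m3, m4}
m0 ∈ Sat(EF E[(alarm & full) U alarm]) = {m0, m3, m4}, so the formula holds at m0.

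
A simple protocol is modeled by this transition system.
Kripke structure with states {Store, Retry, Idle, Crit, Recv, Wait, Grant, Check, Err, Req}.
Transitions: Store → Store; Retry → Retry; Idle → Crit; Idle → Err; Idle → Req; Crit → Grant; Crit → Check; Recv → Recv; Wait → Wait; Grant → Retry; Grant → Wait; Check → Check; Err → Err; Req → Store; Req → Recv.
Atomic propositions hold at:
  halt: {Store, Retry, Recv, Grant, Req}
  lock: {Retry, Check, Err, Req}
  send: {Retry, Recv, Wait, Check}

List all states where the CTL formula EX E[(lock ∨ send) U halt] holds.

Sat(lock ∨ send) = {Retry, Recv, Wait, Check, Err, Req}
E[(lock ∨ send) U halt]: least fixpoint, start Z0 = Sat(halt) = {Store, Retry, Recv, Grant, Req}, add states in Sat(lock ∨ send) with some successor in Z. Already a fixed point.
Sat(E[(lock ∨ send) U halt]) = {Store, Retry, Recv, Grant, Req}
Sat(EX E[(lock ∨ send) U halt]) = {s : some successor in {Store, Retry, Recv, Grant, Req}} = {Store, Retry, Idle, Crit, Recv, Grant, Req}

{Store, Retry, Idle, Crit, Recv, Grant, Req}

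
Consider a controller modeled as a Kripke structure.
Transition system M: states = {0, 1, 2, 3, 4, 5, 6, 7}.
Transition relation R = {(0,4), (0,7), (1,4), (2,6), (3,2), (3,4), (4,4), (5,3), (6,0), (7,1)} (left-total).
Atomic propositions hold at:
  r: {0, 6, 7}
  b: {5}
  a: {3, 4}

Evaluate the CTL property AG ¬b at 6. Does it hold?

Sat(¬b) = {0, 1, 2, 3, 4, 6, 7}
AG ¬b: greatest fixpoint, start Z0 = {0, 1, 2, 3, 4, 6, 7}, keep only states in Sat with every successor in Z. Already a fixed point.
Sat(AG ¬b) = {0, 1, 2, 3, 4, 6, 7}
6 ∈ Sat(AG ¬b) = {0, 1, 2, 3, 4, 6, 7}, so the formula holds at 6.

Yes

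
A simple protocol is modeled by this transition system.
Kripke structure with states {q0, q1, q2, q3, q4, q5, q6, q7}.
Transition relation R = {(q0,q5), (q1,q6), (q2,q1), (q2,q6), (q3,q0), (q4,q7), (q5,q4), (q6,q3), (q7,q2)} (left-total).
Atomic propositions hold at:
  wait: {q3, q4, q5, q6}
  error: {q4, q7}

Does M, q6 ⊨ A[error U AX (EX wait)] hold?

Sat(EX wait) = {s : some successor in {q3, q4, q5, q6}} = {q0, q1, q2, q5, q6}
Sat(AX (EX wait)) = {s : every successor in {q0, q1, q2, q5, q6}} = {q0, q1, q2, q3, q7}
A[error U AX (EX wait)]: least fixpoint, start Z0 = Sat(AX (EX wait)) = {q0, q1, q2, q3, q7}, add states in Sat(error) with every successor in Z. Z1 = {q0, q1, q2, q3, q4, q7}; fixed.
Sat(A[error U AX (EX wait)]) = {q0, q1, q2, q3, q4, q7}
q6 ∉ Sat(A[error U AX (EX wait)]) = {q0, q1, q2, q3, q4, q7}, so the formula does not hold at q6.

No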